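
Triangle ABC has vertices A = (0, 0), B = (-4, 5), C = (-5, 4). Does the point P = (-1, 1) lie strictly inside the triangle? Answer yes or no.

yes

Barycentric coordinates of P: (7/9, 1/9, 1/9).
The three coordinates are positive, positive, positive; a point is interior exactly when all three are positive.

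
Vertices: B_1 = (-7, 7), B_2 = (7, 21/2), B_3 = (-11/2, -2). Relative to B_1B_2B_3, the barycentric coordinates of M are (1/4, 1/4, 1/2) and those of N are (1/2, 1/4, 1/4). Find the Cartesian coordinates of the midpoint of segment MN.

(-47/16, 9/2)

Barycentric coordinates of the midpoint are the average: (3/8, 1/4, 3/8).
Converting: (3/8)·B_1 + (1/4)·B_2 + (3/8)·B_3 = (-47/16, 9/2).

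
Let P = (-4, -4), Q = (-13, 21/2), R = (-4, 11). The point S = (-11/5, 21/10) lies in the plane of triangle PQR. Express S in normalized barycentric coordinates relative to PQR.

Signed area of the reference triangle: [PQR] = ½·((-4)·(21/2−11) + (-13)·(11−(-4)) + (-4)·(-4−(21/2))) = ½·(2 − 195 + 58) = -135/2.
[SQR] = ½·((-11/5)·(21/2−11) + (-13)·(11−(21/10)) + (-4)·(21/10−(21/2))) = ½·(11/10 − 1157/10 + 168/5) = -81/2, so the P-coordinate is (-81/2)/(-135/2) = 3/5.
[PSR] = ½·((-4)·(21/10−11) + (-11/5)·(11−(-4)) + (-4)·(-4−(21/10))) = ½·(178/5 − 33 + 122/5) = 27/2, so the Q-coordinate is -1/5.
[PQS] = ½·((-4)·(21/2−(21/10)) + (-13)·(21/10−(-4)) + (-11/5)·(-4−(21/2))) = ½·(-168/5 − 793/10 + 319/10) = -81/2, so the R-coordinate is 3/5.

(3/5, -1/5, 3/5)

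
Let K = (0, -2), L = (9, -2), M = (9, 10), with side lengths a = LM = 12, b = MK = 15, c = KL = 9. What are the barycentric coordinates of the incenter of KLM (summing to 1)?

(1/3, 5/12, 1/4)

The incenter has barycentric coordinates proportional to the opposite side lengths: (12 : 15 : 9).
Normalizing by 12+15+9 = 36 gives (1/3, 5/12, 1/4).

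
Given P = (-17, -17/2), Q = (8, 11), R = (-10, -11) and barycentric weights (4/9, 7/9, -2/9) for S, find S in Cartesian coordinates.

(8/9, 65/9)

S = (4/9)·P + (7/9)·Q + (-2/9)·R.
x-coordinate: (4/9)·(-17) + (7/9)·8 + (-2/9)·(-10) = 8/9.
y-coordinate: (4/9)·(-17/2) + (7/9)·11 + (-2/9)·(-11) = 65/9.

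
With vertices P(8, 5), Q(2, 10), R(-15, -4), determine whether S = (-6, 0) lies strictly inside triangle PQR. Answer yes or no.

Barycentric coordinates of S: (58/169, 11/169, 100/169).
The three coordinates are positive, positive, positive; a point is interior exactly when all three are positive.

yes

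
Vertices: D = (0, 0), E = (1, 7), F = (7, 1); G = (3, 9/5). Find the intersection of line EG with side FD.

(7/2, 1/2)

Barycentric coordinates of G with respect to DEF: (2/5, 1/5, 2/5).
On side FD the E-coordinate is zero; dropping G's E-weight 1/5 and renormalizing the remaining 2/5 : 2/5 gives weights 1/2, 1/2 on F, D.
H = (1/2)·(7, 1) + (1/2)·(0, 0) = (7/2, 1/2).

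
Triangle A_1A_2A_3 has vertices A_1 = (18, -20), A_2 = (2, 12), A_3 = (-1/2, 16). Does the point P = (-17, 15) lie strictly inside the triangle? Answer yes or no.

no

Barycentric coordinates of P: (137/32, -1225/32, 35).
The three coordinates are positive, negative, positive; a point is interior exactly when all three are positive.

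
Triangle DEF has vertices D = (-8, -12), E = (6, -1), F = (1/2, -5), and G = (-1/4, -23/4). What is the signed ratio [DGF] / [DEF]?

[DEF] = ½·((-8)·(-1−(-5)) + 6·(-5−(-12)) + (1/2)·(-12−(-1))) = ½·(-32 + 42 − 11/2) = 9/4.
[DGF] = ½·((-8)·(-23/4−(-5)) + (-1/4)·(-5−(-12)) + (1/2)·(-12−(-23/4))) = ½·(6 − 7/4 − 25/8) = 9/16, so the ratio is (9/16)/(9/4) = 1/4.

1/4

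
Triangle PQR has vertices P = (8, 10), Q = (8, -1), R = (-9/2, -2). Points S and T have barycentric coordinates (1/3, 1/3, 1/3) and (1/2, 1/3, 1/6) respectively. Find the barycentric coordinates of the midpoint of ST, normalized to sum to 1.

(5/12, 1/3, 1/4)

Since both coordinate triples sum to 1, the midpoint's barycentrics are the componentwise average.
(1/3+1/2)/2 = 5/12; similarly 1/3 and 1/4.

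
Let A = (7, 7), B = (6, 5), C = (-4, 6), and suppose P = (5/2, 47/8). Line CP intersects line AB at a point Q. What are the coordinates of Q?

Barycentric coordinates of P with respect to ABC: (1/4, 3/8, 3/8).
On side AB the C-coordinate is zero; dropping P's C-weight 3/8 and renormalizing the remaining 1/4 : 3/8 gives weights 2/5, 3/5 on A, B.
Q = (2/5)·(7, 7) + (3/5)·(6, 5) = (32/5, 29/5).

(32/5, 29/5)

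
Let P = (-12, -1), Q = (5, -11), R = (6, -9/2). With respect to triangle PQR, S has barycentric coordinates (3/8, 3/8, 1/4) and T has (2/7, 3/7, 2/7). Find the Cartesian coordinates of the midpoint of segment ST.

Barycentric coordinates of the midpoint are the average: (37/112, 45/112, 15/56).
Converting: (37/112)·P + (45/112)·Q + (15/56)·R = (-39/112, -667/112).

(-39/112, -667/112)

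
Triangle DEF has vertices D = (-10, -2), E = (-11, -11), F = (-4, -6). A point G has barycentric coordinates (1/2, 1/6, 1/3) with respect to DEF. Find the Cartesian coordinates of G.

G = (1/2)·D + (1/6)·E + (1/3)·F.
x-coordinate: (1/2)·(-10) + (1/6)·(-11) + (1/3)·(-4) = -49/6.
y-coordinate: (1/2)·(-2) + (1/6)·(-11) + (1/3)·(-6) = -29/6.

(-49/6, -29/6)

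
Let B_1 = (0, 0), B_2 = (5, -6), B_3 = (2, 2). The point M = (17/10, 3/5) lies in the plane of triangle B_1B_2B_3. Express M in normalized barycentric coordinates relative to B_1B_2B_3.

(3/10, 1/10, 3/5)

Signed area of the reference triangle: [B_1B_2B_3] = ½·(0·(-6−2) + 5·(2−0) + 2·(0−(-6))) = ½·(0 + 10 + 12) = 11.
[MB_2B_3] = ½·((17/10)·(-6−2) + 5·(2−(3/5)) + 2·(3/5−(-6))) = ½·(-68/5 + 7 + 66/5) = 33/10, so the B_1-coordinate is (33/10)/11 = 3/10.
[B_1MB_3] = ½·(0·(3/5−2) + (17/10)·(2−0) + 2·(0−(3/5))) = ½·(0 + 17/5 − 6/5) = 11/10, so the B_2-coordinate is 1/10.
[B_1B_2M] = ½·(0·(-6−(3/5)) + 5·(3/5−0) + (17/10)·(0−(-6))) = ½·(0 + 3 + 51/5) = 33/5, so the B_3-coordinate is 3/5.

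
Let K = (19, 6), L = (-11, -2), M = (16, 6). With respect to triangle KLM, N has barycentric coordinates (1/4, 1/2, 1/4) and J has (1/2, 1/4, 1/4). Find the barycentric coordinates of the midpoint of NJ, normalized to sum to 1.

Since both coordinate triples sum to 1, the midpoint's barycentrics are the componentwise average.
(1/4+1/2)/2 = 3/8; similarly 3/8 and 1/4.

(3/8, 3/8, 1/4)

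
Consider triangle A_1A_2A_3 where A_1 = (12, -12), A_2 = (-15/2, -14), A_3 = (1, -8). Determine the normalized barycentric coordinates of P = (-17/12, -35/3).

Signed area of the reference triangle: [A_1A_2A_3] = ½·(12·(-14−(-8)) + (-15/2)·(-8−(-12)) + 1·(-12−(-14))) = ½·(-72 − 30 + 2) = -50.
[PA_2A_3] = ½·((-17/12)·(-14−(-8)) + (-15/2)·(-8−(-35/3)) + 1·(-35/3−(-14))) = ½·(17/2 − 55/2 + 7/3) = -25/3, so the A_1-coordinate is (-25/3)/(-50) = 1/6.
[A_1PA_3] = ½·(12·(-35/3−(-8)) + (-17/12)·(-8−(-12)) + 1·(-12−(-35/3))) = ½·(-44 − 17/3 − 1/3) = -25, so the A_2-coordinate is 1/2.
[A_1A_2P] = ½·(12·(-14−(-35/3)) + (-15/2)·(-35/3−(-12)) + (-17/12)·(-12−(-14))) = ½·(-28 − 5/2 − 17/6) = -50/3, so the A_3-coordinate is 1/3.

(1/6, 1/2, 1/3)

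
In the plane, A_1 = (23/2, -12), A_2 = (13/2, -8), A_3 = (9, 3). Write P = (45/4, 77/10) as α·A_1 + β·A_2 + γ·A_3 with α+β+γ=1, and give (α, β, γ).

(1/5, -7/10, 3/2)

Signed area of the reference triangle: [A_1A_2A_3] = ½·((23/2)·(-8−3) + (13/2)·(3−(-12)) + 9·(-12−(-8))) = ½·(-253/2 + 195/2 − 36) = -65/2.
[PA_2A_3] = ½·((45/4)·(-8−3) + (13/2)·(3−(77/10)) + 9·(77/10−(-8))) = ½·(-495/4 − 611/20 + 1413/10) = -13/2, so the A_1-coordinate is (-13/2)/(-65/2) = 1/5.
[A_1PA_3] = ½·((23/2)·(77/10−3) + (45/4)·(3−(-12)) + 9·(-12−(77/10))) = ½·(1081/20 + 675/4 − 1773/10) = 91/4, so the A_2-coordinate is -7/10.
[A_1A_2P] = ½·((23/2)·(-8−(77/10)) + (13/2)·(77/10−(-12)) + (45/4)·(-12−(-8))) = ½·(-3611/20 + 2561/20 − 45) = -195/4, so the A_3-coordinate is 3/2.
Check: 1/5 − 7/10 + 3/2 = 1.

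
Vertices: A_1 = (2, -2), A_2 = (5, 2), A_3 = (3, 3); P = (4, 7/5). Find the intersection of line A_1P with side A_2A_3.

Barycentric coordinates of P with respect to A_1A_2A_3: (1/5, 3/5, 1/5).
On side A_2A_3 the A_1-coordinate is zero; dropping P's A_1-weight 1/5 and renormalizing the remaining 3/5 : 1/5 gives weights 3/4, 1/4 on A_2, A_3.
Q = (3/4)·(5, 2) + (1/4)·(3, 3) = (9/2, 9/4).

(9/2, 9/4)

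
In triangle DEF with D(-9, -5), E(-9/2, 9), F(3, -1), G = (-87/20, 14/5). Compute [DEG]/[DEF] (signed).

[DEF] = ½·((-9)·(9−(-1)) + (-9/2)·(-1−(-5)) + 3·(-5−9)) = ½·(-90 − 18 − 42) = -75.
[DEG] = ½·((-9)·(9−(14/5)) + (-9/2)·(14/5−(-5)) + (-87/20)·(-5−9)) = ½·(-279/5 − 351/10 + 609/10) = -15, so the ratio is (-15)/(-75) = 1/5.

1/5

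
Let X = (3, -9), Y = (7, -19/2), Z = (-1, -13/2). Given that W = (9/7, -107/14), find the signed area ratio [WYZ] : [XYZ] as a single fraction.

2/7

[XYZ] = ½·(3·(-19/2−(-13/2)) + 7·(-13/2−(-9)) + (-1)·(-9−(-19/2))) = ½·(-9 + 35/2 − 1/2) = 4.
[WYZ] = ½·((9/7)·(-19/2−(-13/2)) + 7·(-13/2−(-107/14)) + (-1)·(-107/14−(-19/2))) = ½·(-27/7 + 8 − 13/7) = 8/7, so the ratio is (8/7)/4 = 2/7.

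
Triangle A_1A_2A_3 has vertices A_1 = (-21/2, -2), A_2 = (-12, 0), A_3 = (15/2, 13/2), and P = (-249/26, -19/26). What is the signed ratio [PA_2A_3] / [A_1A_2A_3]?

8/13

[A_1A_2A_3] = ½·((-21/2)·(0−(13/2)) + (-12)·(13/2−(-2)) + (15/2)·(-2−0)) = ½·(273/4 − 102 − 15) = -195/8.
[PA_2A_3] = ½·((-249/26)·(0−(13/2)) + (-12)·(13/2−(-19/26)) + (15/2)·(-19/26−0)) = ½·(249/4 − 1128/13 − 285/52) = -15, so the ratio is (-15)/(-195/8) = 8/13.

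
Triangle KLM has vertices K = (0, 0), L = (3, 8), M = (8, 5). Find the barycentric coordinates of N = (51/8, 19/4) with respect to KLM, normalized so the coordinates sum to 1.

(1/8, 1/8, 3/4)

Signed area of the reference triangle: [KLM] = ½·(0·(8−5) + 3·(5−0) + 8·(0−8)) = ½·(0 + 15 − 64) = -49/2.
[NLM] = ½·((51/8)·(8−5) + 3·(5−(19/4)) + 8·(19/4−8)) = ½·(153/8 + 3/4 − 26) = -49/16, so the K-coordinate is (-49/16)/(-49/2) = 1/8.
[KNM] = ½·(0·(19/4−5) + (51/8)·(5−0) + 8·(0−(19/4))) = ½·(0 + 255/8 − 38) = -49/16, so the L-coordinate is 1/8.
[KLN] = ½·(0·(8−(19/4)) + 3·(19/4−0) + (51/8)·(0−8)) = ½·(0 + 57/4 − 51) = -147/8, so the M-coordinate is 3/4.
Check: 1/8 + 1/8 + 3/4 = 1.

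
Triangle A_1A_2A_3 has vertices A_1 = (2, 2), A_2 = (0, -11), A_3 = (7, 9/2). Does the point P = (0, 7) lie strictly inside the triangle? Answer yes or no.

no

Barycentric coordinates of P: (21/10, -1/2, -3/5).
The three coordinates are positive, negative, negative; a point is interior exactly when all three are positive.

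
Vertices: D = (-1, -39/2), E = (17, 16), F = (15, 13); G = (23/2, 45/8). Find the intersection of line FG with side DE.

(8, -7/4)

Barycentric coordinates of G with respect to DEF: (1/4, 1/4, 1/2).
On side DE the F-coordinate is zero; dropping G's F-weight 1/2 and renormalizing the remaining 1/4 : 1/4 gives weights 1/2, 1/2 on D, E.
H = (1/2)·(-1, -39/2) + (1/2)·(17, 16) = (8, -7/4).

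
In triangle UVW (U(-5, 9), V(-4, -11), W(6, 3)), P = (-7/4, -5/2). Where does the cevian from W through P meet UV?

(-13/3, -13/3)

Barycentric coordinates of P with respect to UVW: (1/4, 1/2, 1/4).
On side UV the W-coordinate is zero; dropping P's W-weight 1/4 and renormalizing the remaining 1/4 : 1/2 gives weights 1/3, 2/3 on U, V.
Q = (1/3)·(-5, 9) + (2/3)·(-4, -11) = (-13/3, -13/3).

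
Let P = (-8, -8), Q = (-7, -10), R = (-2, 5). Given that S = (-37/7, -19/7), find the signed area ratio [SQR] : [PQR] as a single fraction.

3/7

[PQR] = ½·((-8)·(-10−5) + (-7)·(5−(-8)) + (-2)·(-8−(-10))) = ½·(120 − 91 − 4) = 25/2.
[SQR] = ½·((-37/7)·(-10−5) + (-7)·(5−(-19/7)) + (-2)·(-19/7−(-10))) = ½·(555/7 − 54 − 102/7) = 75/14, so the ratio is (75/14)/(25/2) = 3/7.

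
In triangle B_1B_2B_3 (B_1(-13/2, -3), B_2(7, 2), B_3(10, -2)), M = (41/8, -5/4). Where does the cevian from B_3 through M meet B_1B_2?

Barycentric coordinates of M with respect to B_1B_2B_3: (1/4, 1/4, 1/2).
On side B_1B_2 the B_3-coordinate is zero; dropping M's B_3-weight 1/2 and renormalizing the remaining 1/4 : 1/4 gives weights 1/2, 1/2 on B_1, B_2.
N = (1/2)·(-13/2, -3) + (1/2)·(7, 2) = (1/4, -1/2).

(1/4, -1/2)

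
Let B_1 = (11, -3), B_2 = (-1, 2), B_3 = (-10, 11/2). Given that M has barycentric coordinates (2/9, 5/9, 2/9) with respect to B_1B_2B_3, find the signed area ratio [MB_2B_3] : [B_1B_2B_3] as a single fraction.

The signed ratio [MB_2B_3]/[B_1B_2B_3] equals the barycentric coordinate of M at vertex B_1, which is 2/9.

2/9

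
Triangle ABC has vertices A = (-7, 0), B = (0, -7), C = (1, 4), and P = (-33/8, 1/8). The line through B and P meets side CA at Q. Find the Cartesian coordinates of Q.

(-33/7, 8/7)

Barycentric coordinates of P with respect to ABC: (5/8, 1/8, 1/4).
On side CA the B-coordinate is zero; dropping P's B-weight 1/8 and renormalizing the remaining 1/4 : 5/8 gives weights 2/7, 5/7 on C, A.
Q = (2/7)·(1, 4) + (5/7)·(-7, 0) = (-33/7, 8/7).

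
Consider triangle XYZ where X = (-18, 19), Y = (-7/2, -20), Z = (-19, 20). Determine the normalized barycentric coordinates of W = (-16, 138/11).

(2/11, 2/11, 7/11)

Signed area of the reference triangle: [XYZ] = ½·((-18)·(-20−20) + (-7/2)·(20−19) + (-19)·(19−(-20))) = ½·(720 − 7/2 − 741) = -49/4.
[WYZ] = ½·((-16)·(-20−20) + (-7/2)·(20−(138/11)) + (-19)·(138/11−(-20))) = ½·(640 − 287/11 − 6802/11) = -49/22, so the X-coordinate is (-49/22)/(-49/4) = 2/11.
[XWZ] = ½·((-18)·(138/11−20) + (-16)·(20−19) + (-19)·(19−(138/11))) = ½·(1476/11 − 16 − 1349/11) = -49/22, so the Y-coordinate is 2/11.
[XYW] = ½·((-18)·(-20−(138/11)) + (-7/2)·(138/11−19) + (-16)·(19−(-20))) = ½·(6444/11 + 497/22 − 624) = -343/44, so the Z-coordinate is 7/11.
Check: 2/11 + 2/11 + 7/11 = 1.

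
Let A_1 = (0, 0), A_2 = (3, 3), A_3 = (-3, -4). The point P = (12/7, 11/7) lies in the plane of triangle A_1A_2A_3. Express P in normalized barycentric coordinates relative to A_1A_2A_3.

Signed area of the reference triangle: [A_1A_2A_3] = ½·(0·(3−(-4)) + 3·(-4−0) + (-3)·(0−3)) = ½·(0 − 12 + 9) = -3/2.
[PA_2A_3] = ½·((12/7)·(3−(-4)) + 3·(-4−(11/7)) + (-3)·(11/7−3)) = ½·(12 − 117/7 + 30/7) = -3/14, so the A_1-coordinate is (-3/14)/(-3/2) = 1/7.
[A_1PA_3] = ½·(0·(11/7−(-4)) + (12/7)·(-4−0) + (-3)·(0−(11/7))) = ½·(0 − 48/7 + 33/7) = -15/14, so the A_2-coordinate is 5/7.
[A_1A_2P] = ½·(0·(3−(11/7)) + 3·(11/7−0) + (12/7)·(0−3)) = ½·(0 + 33/7 − 36/7) = -3/14, so the A_3-coordinate is 1/7.

(1/7, 5/7, 1/7)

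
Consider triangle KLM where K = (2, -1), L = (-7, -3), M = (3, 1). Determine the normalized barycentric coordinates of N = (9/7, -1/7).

(2/7, 1/7, 4/7)

Signed area of the reference triangle: [KLM] = ½·(2·(-3−1) + (-7)·(1−(-1)) + 3·(-1−(-3))) = ½·(-8 − 14 + 6) = -8.
[NLM] = ½·((9/7)·(-3−1) + (-7)·(1−(-1/7)) + 3·(-1/7−(-3))) = ½·(-36/7 − 8 + 60/7) = -16/7, so the K-coordinate is (-16/7)/(-8) = 2/7.
[KNM] = ½·(2·(-1/7−1) + (9/7)·(1−(-1)) + 3·(-1−(-1/7))) = ½·(-16/7 + 18/7 − 18/7) = -8/7, so the L-coordinate is 1/7.
[KLN] = ½·(2·(-3−(-1/7)) + (-7)·(-1/7−(-1)) + (9/7)·(-1−(-3))) = ½·(-40/7 − 6 + 18/7) = -32/7, so the M-coordinate is 4/7.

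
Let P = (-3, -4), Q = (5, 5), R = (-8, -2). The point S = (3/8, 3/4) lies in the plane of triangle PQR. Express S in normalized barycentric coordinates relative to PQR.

Signed area of the reference triangle: [PQR] = ½·((-3)·(5−(-2)) + 5·(-2−(-4)) + (-8)·(-4−5)) = ½·(-21 + 10 + 72) = 61/2.
[SQR] = ½·((3/8)·(5−(-2)) + 5·(-2−(3/4)) + (-8)·(3/4−5)) = ½·(21/8 − 55/4 + 34) = 183/16, so the P-coordinate is (183/16)/(61/2) = 3/8.
[PSR] = ½·((-3)·(3/4−(-2)) + (3/8)·(-2−(-4)) + (-8)·(-4−(3/4))) = ½·(-33/4 + 3/4 + 38) = 61/4, so the Q-coordinate is 1/2.
[PQS] = ½·((-3)·(5−(3/4)) + 5·(3/4−(-4)) + (3/8)·(-4−5)) = ½·(-51/4 + 95/4 − 27/8) = 61/16, so the R-coordinate is 1/8.

(3/8, 1/2, 1/8)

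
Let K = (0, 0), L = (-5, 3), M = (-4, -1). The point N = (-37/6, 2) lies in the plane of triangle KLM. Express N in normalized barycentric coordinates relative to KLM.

Signed area of the reference triangle: [KLM] = ½·(0·(3−(-1)) + (-5)·(-1−0) + (-4)·(0−3)) = ½·(0 + 5 + 12) = 17/2.
[NLM] = ½·((-37/6)·(3−(-1)) + (-5)·(-1−2) + (-4)·(2−3)) = ½·(-74/3 + 15 + 4) = -17/6, so the K-coordinate is (-17/6)/(17/2) = -1/3.
[KNM] = ½·(0·(2−(-1)) + (-37/6)·(-1−0) + (-4)·(0−2)) = ½·(0 + 37/6 + 8) = 85/12, so the L-coordinate is 5/6.
[KLN] = ½·(0·(3−2) + (-5)·(2−0) + (-37/6)·(0−3)) = ½·(0 − 10 + 37/2) = 17/4, so the M-coordinate is 1/2.

(-1/3, 5/6, 1/2)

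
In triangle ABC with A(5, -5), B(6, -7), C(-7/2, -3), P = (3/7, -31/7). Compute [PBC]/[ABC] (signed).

1/7

[ABC] = ½·(5·(-7−(-3)) + 6·(-3−(-5)) + (-7/2)·(-5−(-7))) = ½·(-20 + 12 − 7) = -15/2.
[PBC] = ½·((3/7)·(-7−(-3)) + 6·(-3−(-31/7)) + (-7/2)·(-31/7−(-7))) = ½·(-12/7 + 60/7 − 9) = -15/14, so the ratio is (-15/14)/(-15/2) = 1/7.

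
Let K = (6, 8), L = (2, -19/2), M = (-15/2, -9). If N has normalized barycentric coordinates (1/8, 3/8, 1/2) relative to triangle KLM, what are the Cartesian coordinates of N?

(-9/4, -113/16)

N = (1/8)·K + (3/8)·L + (1/2)·M.
x-coordinate: (1/8)·6 + (3/8)·2 + (1/2)·(-15/2) = -9/4.
y-coordinate: (1/8)·8 + (3/8)·(-19/2) + (1/2)·(-9) = -113/16.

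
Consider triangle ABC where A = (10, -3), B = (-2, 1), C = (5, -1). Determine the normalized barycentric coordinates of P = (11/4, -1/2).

(1/4, 1/2, 1/4)

Signed area of the reference triangle: [ABC] = ½·(10·(1−(-1)) + (-2)·(-1−(-3)) + 5·(-3−1)) = ½·(20 − 4 − 20) = -2.
[PBC] = ½·((11/4)·(1−(-1)) + (-2)·(-1−(-1/2)) + 5·(-1/2−1)) = ½·(11/2 + 1 − 15/2) = -1/2, so the A-coordinate is (-1/2)/(-2) = 1/4.
[APC] = ½·(10·(-1/2−(-1)) + (11/4)·(-1−(-3)) + 5·(-3−(-1/2))) = ½·(5 + 11/2 − 25/2) = -1, so the B-coordinate is 1/2.
[ABP] = ½·(10·(1−(-1/2)) + (-2)·(-1/2−(-3)) + (11/4)·(-3−1)) = ½·(15 − 5 − 11) = -1/2, so the C-coordinate is 1/4.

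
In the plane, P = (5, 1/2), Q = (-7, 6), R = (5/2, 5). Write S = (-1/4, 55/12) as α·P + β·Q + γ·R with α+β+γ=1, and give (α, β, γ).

Signed area of the reference triangle: [PQR] = ½·(5·(6−5) + (-7)·(5−(1/2)) + (5/2)·(1/2−6)) = ½·(5 − 63/2 − 55/4) = -161/8.
[SQR] = ½·((-1/4)·(6−5) + (-7)·(5−(55/12)) + (5/2)·(55/12−6)) = ½·(-1/4 − 35/12 − 85/24) = -161/48, so the P-coordinate is (-161/48)/(-161/8) = 1/6.
[PSR] = ½·(5·(55/12−5) + (-1/4)·(5−(1/2)) + (5/2)·(1/2−(55/12))) = ½·(-25/12 − 9/8 − 245/24) = -161/24, so the Q-coordinate is 1/3.
[PQS] = ½·(5·(6−(55/12)) + (-7)·(55/12−(1/2)) + (-1/4)·(1/2−6)) = ½·(85/12 − 343/12 + 11/8) = -161/16, so the R-coordinate is 1/2.
Check: 1/6 + 1/3 + 1/2 = 1.

(1/6, 1/3, 1/2)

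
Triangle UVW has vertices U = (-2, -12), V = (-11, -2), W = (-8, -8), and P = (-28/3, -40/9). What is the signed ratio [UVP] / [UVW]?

[UVW] = ½·((-2)·(-2−(-8)) + (-11)·(-8−(-12)) + (-8)·(-12−(-2))) = ½·(-12 − 44 + 80) = 12.
[UVP] = ½·((-2)·(-2−(-40/9)) + (-11)·(-40/9−(-12)) + (-28/3)·(-12−(-2))) = ½·(-44/9 − 748/9 + 280/3) = 8/3, so the ratio is (8/3)/12 = 2/9.

2/9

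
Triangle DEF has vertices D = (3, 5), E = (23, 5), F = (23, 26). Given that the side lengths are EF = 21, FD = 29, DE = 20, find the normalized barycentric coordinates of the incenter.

(3/10, 29/70, 2/7)

The incenter has barycentric coordinates proportional to the opposite side lengths: (21 : 29 : 20).
Normalizing by 21+29+20 = 70 gives (3/10, 29/70, 2/7).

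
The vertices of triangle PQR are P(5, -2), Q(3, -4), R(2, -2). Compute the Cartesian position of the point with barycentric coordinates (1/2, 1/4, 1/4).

S = (1/2)·P + (1/4)·Q + (1/4)·R.
x-coordinate: (1/2)·5 + (1/4)·3 + (1/4)·2 = 15/4.
y-coordinate: (1/2)·(-2) + (1/4)·(-4) + (1/4)·(-2) = -5/2.

(15/4, -5/2)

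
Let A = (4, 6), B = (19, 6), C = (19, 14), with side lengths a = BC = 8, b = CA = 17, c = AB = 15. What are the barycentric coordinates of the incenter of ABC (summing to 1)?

(1/5, 17/40, 3/8)

The incenter has barycentric coordinates proportional to the opposite side lengths: (8 : 17 : 15).
Normalizing by 8+17+15 = 40 gives (1/5, 17/40, 3/8).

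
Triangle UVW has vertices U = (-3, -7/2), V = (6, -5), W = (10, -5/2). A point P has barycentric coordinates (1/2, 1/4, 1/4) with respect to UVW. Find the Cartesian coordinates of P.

P = (1/2)·U + (1/4)·V + (1/4)·W.
x-coordinate: (1/2)·(-3) + (1/4)·6 + (1/4)·10 = 5/2.
y-coordinate: (1/2)·(-7/2) + (1/4)·(-5) + (1/4)·(-5/2) = -29/8.

(5/2, -29/8)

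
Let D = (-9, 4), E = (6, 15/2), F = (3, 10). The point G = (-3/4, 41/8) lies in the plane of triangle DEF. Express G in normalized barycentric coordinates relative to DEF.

Signed area of the reference triangle: [DEF] = ½·((-9)·(15/2−10) + 6·(10−4) + 3·(4−(15/2))) = ½·(45/2 + 36 − 21/2) = 24.
[GEF] = ½·((-3/4)·(15/2−10) + 6·(10−(41/8)) + 3·(41/8−(15/2))) = ½·(15/8 + 117/4 − 57/8) = 12, so the D-coordinate is 12/24 = 1/2.
[DGF] = ½·((-9)·(41/8−10) + (-3/4)·(10−4) + 3·(4−(41/8))) = ½·(351/8 − 9/2 − 27/8) = 18, so the E-coordinate is 3/4.
[DEG] = ½·((-9)·(15/2−(41/8)) + 6·(41/8−4) + (-3/4)·(4−(15/2))) = ½·(-171/8 + 27/4 + 21/8) = -6, so the F-coordinate is -1/4.

(1/2, 3/4, -1/4)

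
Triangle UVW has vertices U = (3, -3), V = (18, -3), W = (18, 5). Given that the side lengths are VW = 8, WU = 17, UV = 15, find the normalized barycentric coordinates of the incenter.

(1/5, 17/40, 3/8)

The incenter has barycentric coordinates proportional to the opposite side lengths: (8 : 17 : 15).
Normalizing by 8+17+15 = 40 gives (1/5, 17/40, 3/8).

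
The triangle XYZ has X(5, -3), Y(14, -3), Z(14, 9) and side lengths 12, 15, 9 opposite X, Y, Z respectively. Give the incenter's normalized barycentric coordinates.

The incenter has barycentric coordinates proportional to the opposite side lengths: (12 : 15 : 9).
Normalizing by 12+15+9 = 36 gives (1/3, 5/12, 1/4).

(1/3, 5/12, 1/4)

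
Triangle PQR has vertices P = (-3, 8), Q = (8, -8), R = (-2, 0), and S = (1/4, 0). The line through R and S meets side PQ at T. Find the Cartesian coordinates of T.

(5/2, 0)

Barycentric coordinates of S with respect to PQR: (1/4, 1/4, 1/2).
On side PQ the R-coordinate is zero; dropping S's R-weight 1/2 and renormalizing the remaining 1/4 : 1/4 gives weights 1/2, 1/2 on P, Q.
T = (1/2)·(-3, 8) + (1/2)·(8, -8) = (5/2, 0).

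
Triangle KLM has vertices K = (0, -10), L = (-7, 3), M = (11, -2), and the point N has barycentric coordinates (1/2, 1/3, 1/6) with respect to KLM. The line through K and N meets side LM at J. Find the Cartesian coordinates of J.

(-1, 4/3)

Line KN meets LM where the K-coordinate vanishes; zeroing N's K-weight and renormalizing leaves L, M-weights 1/3 : 1/6 → (2/3, 1/3).
So J = (2/3)·L + (1/3)·M = (-1, 4/3).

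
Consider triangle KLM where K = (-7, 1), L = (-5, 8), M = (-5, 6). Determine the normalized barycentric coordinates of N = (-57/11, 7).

Signed area of the reference triangle: [KLM] = ½·((-7)·(8−6) + (-5)·(6−1) + (-5)·(1−8)) = ½·(-14 − 25 + 35) = -2.
[NLM] = ½·((-57/11)·(8−6) + (-5)·(6−7) + (-5)·(7−8)) = ½·(-114/11 + 5 + 5) = -2/11, so the K-coordinate is (-2/11)/(-2) = 1/11.
[KNM] = ½·((-7)·(7−6) + (-57/11)·(6−1) + (-5)·(1−7)) = ½·(-7 − 285/11 + 30) = -16/11, so the L-coordinate is 8/11.
[KLN] = ½·((-7)·(8−7) + (-5)·(7−1) + (-57/11)·(1−8)) = ½·(-7 − 30 + 399/11) = -4/11, so the M-coordinate is 2/11.
Check: 1/11 + 8/11 + 2/11 = 1.

(1/11, 8/11, 2/11)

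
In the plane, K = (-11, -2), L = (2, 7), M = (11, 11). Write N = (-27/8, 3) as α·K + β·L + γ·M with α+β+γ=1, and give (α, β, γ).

Signed area of the reference triangle: [KLM] = ½·((-11)·(7−11) + 2·(11−(-2)) + 11·(-2−7)) = ½·(44 + 26 − 99) = -29/2.
[NLM] = ½·((-27/8)·(7−11) + 2·(11−3) + 11·(3−7)) = ½·(27/2 + 16 − 44) = -29/4, so the K-coordinate is (-29/4)/(-29/2) = 1/2.
[KNM] = ½·((-11)·(3−11) + (-27/8)·(11−(-2)) + 11·(-2−3)) = ½·(88 − 351/8 − 55) = -87/16, so the L-coordinate is 3/8.
[KLN] = ½·((-11)·(7−3) + 2·(3−(-2)) + (-27/8)·(-2−7)) = ½·(-44 + 10 + 243/8) = -29/16, so the M-coordinate is 1/8.

(1/2, 3/8, 1/8)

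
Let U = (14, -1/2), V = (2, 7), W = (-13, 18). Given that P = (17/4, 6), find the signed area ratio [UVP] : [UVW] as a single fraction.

[UVW] = ½·(14·(7−18) + 2·(18−(-1/2)) + (-13)·(-1/2−7)) = ½·(-154 + 37 + 195/2) = -39/4.
[UVP] = ½·(14·(7−6) + 2·(6−(-1/2)) + (17/4)·(-1/2−7)) = ½·(14 + 13 − 255/8) = -39/16, so the ratio is (-39/16)/(-39/4) = 1/4.

1/4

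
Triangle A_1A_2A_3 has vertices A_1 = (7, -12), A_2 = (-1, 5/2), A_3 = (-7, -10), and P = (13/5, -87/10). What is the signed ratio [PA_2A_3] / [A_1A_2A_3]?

[A_1A_2A_3] = ½·(7·(5/2−(-10)) + (-1)·(-10−(-12)) + (-7)·(-12−(5/2))) = ½·(175/2 − 2 + 203/2) = 187/2.
[PA_2A_3] = ½·((13/5)·(5/2−(-10)) + (-1)·(-10−(-87/10)) + (-7)·(-87/10−(5/2))) = ½·(65/2 + 13/10 + 392/5) = 561/10, so the ratio is (561/10)/(187/2) = 3/5.

3/5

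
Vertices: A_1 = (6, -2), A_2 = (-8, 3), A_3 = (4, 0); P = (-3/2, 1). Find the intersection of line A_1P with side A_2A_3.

(-4, 2)

Barycentric coordinates of P with respect to A_1A_2A_3: (1/4, 1/2, 1/4).
On side A_2A_3 the A_1-coordinate is zero; dropping P's A_1-weight 1/4 and renormalizing the remaining 1/2 : 1/4 gives weights 2/3, 1/3 on A_2, A_3.
Q = (2/3)·(-8, 3) + (1/3)·(4, 0) = (-4, 2).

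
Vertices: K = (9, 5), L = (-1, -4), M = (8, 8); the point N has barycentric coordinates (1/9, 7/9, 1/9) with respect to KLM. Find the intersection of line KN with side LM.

Line KN meets LM where the K-coordinate vanishes; zeroing N's K-weight and renormalizing leaves L, M-weights 7/9 : 1/9 → (7/8, 1/8).
So J = (7/8)·L + (1/8)·M = (1/8, -5/2).

(1/8, -5/2)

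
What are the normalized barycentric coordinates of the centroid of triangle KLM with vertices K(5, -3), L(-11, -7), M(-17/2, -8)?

The centroid is the average of the vertices, so each weight is 1/3.

(1/3, 1/3, 1/3)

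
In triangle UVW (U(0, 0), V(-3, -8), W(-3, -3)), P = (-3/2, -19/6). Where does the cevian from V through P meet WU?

(-3/4, -3/4)

Barycentric coordinates of P with respect to UVW: (1/2, 1/3, 1/6).
On side WU the V-coordinate is zero; dropping P's V-weight 1/3 and renormalizing the remaining 1/6 : 1/2 gives weights 1/4, 3/4 on W, U.
Q = (1/4)·(-3, -3) + (3/4)·(0, 0) = (-3/4, -3/4).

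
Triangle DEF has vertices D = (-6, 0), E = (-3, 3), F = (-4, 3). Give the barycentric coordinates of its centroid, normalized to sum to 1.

The centroid is the average of the vertices, so each weight is 1/3.

(1/3, 1/3, 1/3)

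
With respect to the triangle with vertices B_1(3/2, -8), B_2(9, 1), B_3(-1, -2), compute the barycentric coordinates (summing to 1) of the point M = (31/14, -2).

Signed area of the reference triangle: [B_1B_2B_3] = ½·((3/2)·(1−(-2)) + 9·(-2−(-8)) + (-1)·(-8−1)) = ½·(9/2 + 54 + 9) = 135/4.
[MB_2B_3] = ½·((31/14)·(1−(-2)) + 9·(-2−(-2)) + (-1)·(-2−1)) = ½·(93/14 + 0 + 3) = 135/28, so the B_1-coordinate is (135/28)/(135/4) = 1/7.
[B_1MB_3] = ½·((3/2)·(-2−(-2)) + (31/14)·(-2−(-8)) + (-1)·(-8−(-2))) = ½·(0 + 93/7 + 6) = 135/14, so the B_2-coordinate is 2/7.
[B_1B_2M] = ½·((3/2)·(1−(-2)) + 9·(-2−(-8)) + (31/14)·(-8−1)) = ½·(9/2 + 54 − 279/14) = 135/7, so the B_3-coordinate is 4/7.
Check: 1/7 + 2/7 + 4/7 = 1.

(1/7, 2/7, 4/7)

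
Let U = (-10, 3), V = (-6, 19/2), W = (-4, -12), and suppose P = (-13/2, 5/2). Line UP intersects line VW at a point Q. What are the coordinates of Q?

(-16/3, 7/3)

Barycentric coordinates of P with respect to UVW: (1/4, 1/2, 1/4).
On side VW the U-coordinate is zero; dropping P's U-weight 1/4 and renormalizing the remaining 1/2 : 1/4 gives weights 2/3, 1/3 on V, W.
Q = (2/3)·(-6, 19/2) + (1/3)·(-4, -12) = (-16/3, 7/3).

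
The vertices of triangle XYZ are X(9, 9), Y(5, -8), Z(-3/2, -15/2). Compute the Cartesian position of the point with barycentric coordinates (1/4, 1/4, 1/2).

(11/4, -7/2)

W = (1/4)·X + (1/4)·Y + (1/2)·Z.
x-coordinate: (1/4)·9 + (1/4)·5 + (1/2)·(-3/2) = 11/4.
y-coordinate: (1/4)·9 + (1/4)·(-8) + (1/2)·(-15/2) = -7/2.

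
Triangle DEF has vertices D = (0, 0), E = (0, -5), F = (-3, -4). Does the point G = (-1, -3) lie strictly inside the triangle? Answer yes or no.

Barycentric coordinates of G: (1/3, 1/3, 1/3).
The three coordinates are positive, positive, positive; a point is interior exactly when all three are positive.

yes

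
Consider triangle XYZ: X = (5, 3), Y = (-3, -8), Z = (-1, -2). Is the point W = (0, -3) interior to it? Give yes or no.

yes

Barycentric coordinates of W: (4/13, 11/26, 7/26).
The three coordinates are positive, positive, positive; a point is interior exactly when all three are positive.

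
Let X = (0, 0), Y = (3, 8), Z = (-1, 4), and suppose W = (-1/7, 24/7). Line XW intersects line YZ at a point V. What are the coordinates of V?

(-1/5, 24/5)

Barycentric coordinates of W with respect to XYZ: (2/7, 1/7, 4/7).
On side YZ the X-coordinate is zero; dropping W's X-weight 2/7 and renormalizing the remaining 1/7 : 4/7 gives weights 1/5, 4/5 on Y, Z.
V = (1/5)·(3, 8) + (4/5)·(-1, 4) = (-1/5, 24/5).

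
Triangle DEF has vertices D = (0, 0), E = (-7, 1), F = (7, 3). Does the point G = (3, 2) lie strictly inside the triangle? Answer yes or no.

Barycentric coordinates of G: (3/14, 5/28, 17/28).
The three coordinates are positive, positive, positive; a point is interior exactly when all three are positive.

yes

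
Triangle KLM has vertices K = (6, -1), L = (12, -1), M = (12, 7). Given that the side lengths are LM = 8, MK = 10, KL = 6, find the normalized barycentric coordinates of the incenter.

(1/3, 5/12, 1/4)

The incenter has barycentric coordinates proportional to the opposite side lengths: (8 : 10 : 6).
Normalizing by 8+10+6 = 24 gives (1/3, 5/12, 1/4).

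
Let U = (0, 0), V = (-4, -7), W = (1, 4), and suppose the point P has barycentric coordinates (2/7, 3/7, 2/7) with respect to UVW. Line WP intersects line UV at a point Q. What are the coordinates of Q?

(-12/5, -21/5)

Line WP meets UV where the W-coordinate vanishes; zeroing P's W-weight and renormalizing leaves U, V-weights 2/7 : 3/7 → (2/5, 3/5).
So Q = (2/5)·U + (3/5)·V = (-12/5, -21/5).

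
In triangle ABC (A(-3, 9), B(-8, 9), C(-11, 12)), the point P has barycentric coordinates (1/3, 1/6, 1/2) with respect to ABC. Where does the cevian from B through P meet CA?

(-39/5, 54/5)

Line BP meets CA where the B-coordinate vanishes; zeroing P's B-weight and renormalizing leaves C, A-weights 1/2 : 1/3 → (3/5, 2/5).
So Q = (3/5)·C + (2/5)·A = (-39/5, 54/5).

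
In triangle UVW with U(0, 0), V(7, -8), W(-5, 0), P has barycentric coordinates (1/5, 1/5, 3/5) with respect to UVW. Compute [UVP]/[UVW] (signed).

The signed ratio [UVP]/[UVW] equals the barycentric coordinate of P at vertex W, which is 3/5.

3/5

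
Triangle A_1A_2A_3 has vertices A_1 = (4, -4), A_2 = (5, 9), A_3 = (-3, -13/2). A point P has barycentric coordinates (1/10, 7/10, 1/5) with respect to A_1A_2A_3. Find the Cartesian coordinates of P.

P = (1/10)·A_1 + (7/10)·A_2 + (1/5)·A_3.
x-coordinate: (1/10)·4 + (7/10)·5 + (1/5)·(-3) = 33/10.
y-coordinate: (1/10)·(-4) + (7/10)·9 + (1/5)·(-13/2) = 23/5.

(33/10, 23/5)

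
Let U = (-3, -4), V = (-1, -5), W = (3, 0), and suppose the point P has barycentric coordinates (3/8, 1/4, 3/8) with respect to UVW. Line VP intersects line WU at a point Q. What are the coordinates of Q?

Line VP meets WU where the V-coordinate vanishes; zeroing P's V-weight and renormalizing leaves W, U-weights 3/8 : 3/8 → (1/2, 1/2).
So Q = (1/2)·W + (1/2)·U = (0, -2).

(0, -2)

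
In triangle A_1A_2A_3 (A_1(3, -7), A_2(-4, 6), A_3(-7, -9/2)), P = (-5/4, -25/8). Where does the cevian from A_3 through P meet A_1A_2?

(2/3, -8/3)

Barycentric coordinates of P with respect to A_1A_2A_3: (1/2, 1/4, 1/4).
On side A_1A_2 the A_3-coordinate is zero; dropping P's A_3-weight 1/4 and renormalizing the remaining 1/2 : 1/4 gives weights 2/3, 1/3 on A_1, A_2.
Q = (2/3)·(3, -7) + (1/3)·(-4, 6) = (2/3, -8/3).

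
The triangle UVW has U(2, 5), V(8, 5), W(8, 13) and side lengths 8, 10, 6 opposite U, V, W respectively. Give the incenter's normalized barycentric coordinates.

The incenter has barycentric coordinates proportional to the opposite side lengths: (8 : 10 : 6).
Normalizing by 8+10+6 = 24 gives (1/3, 5/12, 1/4).

(1/3, 5/12, 1/4)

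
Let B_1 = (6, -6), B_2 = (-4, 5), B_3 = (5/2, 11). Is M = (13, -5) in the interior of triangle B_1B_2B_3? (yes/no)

Barycentric coordinates of M: (334/263, -245/263, 174/263).
The three coordinates are positive, negative, positive; a point is interior exactly when all three are positive.

no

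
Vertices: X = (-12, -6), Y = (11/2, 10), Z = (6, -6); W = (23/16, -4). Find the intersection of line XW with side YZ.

Barycentric coordinates of W with respect to XYZ: (1/4, 1/8, 5/8).
On side YZ the X-coordinate is zero; dropping W's X-weight 1/4 and renormalizing the remaining 1/8 : 5/8 gives weights 1/6, 5/6 on Y, Z.
V = (1/6)·(11/2, 10) + (5/6)·(6, -6) = (71/12, -10/3).

(71/12, -10/3)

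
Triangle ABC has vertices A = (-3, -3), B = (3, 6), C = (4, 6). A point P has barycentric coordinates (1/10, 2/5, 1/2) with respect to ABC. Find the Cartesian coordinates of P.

(29/10, 51/10)

P = (1/10)·A + (2/5)·B + (1/2)·C.
x-coordinate: (1/10)·(-3) + (2/5)·3 + (1/2)·4 = 29/10.
y-coordinate: (1/10)·(-3) + (2/5)·6 + (1/2)·6 = 51/10.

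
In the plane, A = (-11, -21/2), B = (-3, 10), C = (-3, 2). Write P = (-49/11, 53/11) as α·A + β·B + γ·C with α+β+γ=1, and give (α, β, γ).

(2/11, 7/11, 2/11)

Signed area of the reference triangle: [ABC] = ½·((-11)·(10−2) + (-3)·(2−(-21/2)) + (-3)·(-21/2−10)) = ½·(-88 − 75/2 + 123/2) = -32.
[PBC] = ½·((-49/11)·(10−2) + (-3)·(2−(53/11)) + (-3)·(53/11−10)) = ½·(-392/11 + 93/11 + 171/11) = -64/11, so the A-coordinate is (-64/11)/(-32) = 2/11.
[APC] = ½·((-11)·(53/11−2) + (-49/11)·(2−(-21/2)) + (-3)·(-21/2−(53/11))) = ½·(-31 − 1225/22 + 1011/22) = -224/11, so the B-coordinate is 7/11.
[ABP] = ½·((-11)·(10−(53/11)) + (-3)·(53/11−(-21/2)) + (-49/11)·(-21/2−10)) = ½·(-57 − 1011/22 + 2009/22) = -64/11, so the C-coordinate is 2/11.
Check: 2/11 + 7/11 + 2/11 = 1.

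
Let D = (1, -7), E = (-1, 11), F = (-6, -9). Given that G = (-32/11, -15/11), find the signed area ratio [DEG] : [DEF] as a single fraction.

[DEF] = ½·(1·(11−(-9)) + (-1)·(-9−(-7)) + (-6)·(-7−11)) = ½·(20 + 2 + 108) = 65.
[DEG] = ½·(1·(11−(-15/11)) + (-1)·(-15/11−(-7)) + (-32/11)·(-7−11)) = ½·(136/11 − 62/11 + 576/11) = 325/11, so the ratio is (325/11)/65 = 5/11.

5/11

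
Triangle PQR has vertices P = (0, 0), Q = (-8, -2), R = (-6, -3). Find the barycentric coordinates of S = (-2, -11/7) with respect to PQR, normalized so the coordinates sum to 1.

(4/7, -2/7, 5/7)

Signed area of the reference triangle: [PQR] = ½·(0·(-2−(-3)) + (-8)·(-3−0) + (-6)·(0−(-2))) = ½·(0 + 24 − 12) = 6.
[SQR] = ½·((-2)·(-2−(-3)) + (-8)·(-3−(-11/7)) + (-6)·(-11/7−(-2))) = ½·(-2 + 80/7 − 18/7) = 24/7, so the P-coordinate is (24/7)/6 = 4/7.
[PSR] = ½·(0·(-11/7−(-3)) + (-2)·(-3−0) + (-6)·(0−(-11/7))) = ½·(0 + 6 − 66/7) = -12/7, so the Q-coordinate is -2/7.
[PQS] = ½·(0·(-2−(-11/7)) + (-8)·(-11/7−0) + (-2)·(0−(-2))) = ½·(0 + 88/7 − 4) = 30/7, so the R-coordinate is 5/7.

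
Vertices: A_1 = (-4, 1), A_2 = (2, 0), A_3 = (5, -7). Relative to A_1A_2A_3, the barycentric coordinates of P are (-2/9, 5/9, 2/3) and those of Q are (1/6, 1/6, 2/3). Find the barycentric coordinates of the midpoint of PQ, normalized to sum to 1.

Since both coordinate triples sum to 1, the midpoint's barycentrics are the componentwise average.
(-2/9+1/6)/2 = -1/36; similarly 13/36 and 2/3.

(-1/36, 13/36, 2/3)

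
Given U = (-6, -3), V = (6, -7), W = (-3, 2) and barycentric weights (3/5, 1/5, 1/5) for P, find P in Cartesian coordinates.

P = (3/5)·U + (1/5)·V + (1/5)·W.
x-coordinate: (3/5)·(-6) + (1/5)·6 + (1/5)·(-3) = -3.
y-coordinate: (3/5)·(-3) + (1/5)·(-7) + (1/5)·2 = -14/5.

(-3, -14/5)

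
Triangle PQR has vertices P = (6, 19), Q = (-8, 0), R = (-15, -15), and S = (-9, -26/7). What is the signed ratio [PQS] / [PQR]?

[PQR] = ½·(6·(0−(-15)) + (-8)·(-15−19) + (-15)·(19−0)) = ½·(90 + 272 − 285) = 77/2.
[PQS] = ½·(6·(0−(-26/7)) + (-8)·(-26/7−19) + (-9)·(19−0)) = ½·(156/7 + 1272/7 − 171) = 33/2, so the ratio is (33/2)/(77/2) = 3/7.

3/7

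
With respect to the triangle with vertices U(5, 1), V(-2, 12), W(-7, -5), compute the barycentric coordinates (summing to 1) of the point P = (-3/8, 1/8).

Signed area of the reference triangle: [UVW] = ½·(5·(12−(-5)) + (-2)·(-5−1) + (-7)·(1−12)) = ½·(85 + 12 + 77) = 87.
[PVW] = ½·((-3/8)·(12−(-5)) + (-2)·(-5−(1/8)) + (-7)·(1/8−12)) = ½·(-51/8 + 41/4 + 665/8) = 87/2, so the U-coordinate is (87/2)/87 = 1/2.
[UPW] = ½·(5·(1/8−(-5)) + (-3/8)·(-5−1) + (-7)·(1−(1/8))) = ½·(205/8 + 9/4 − 49/8) = 87/8, so the V-coordinate is 1/8.
[UVP] = ½·(5·(12−(1/8)) + (-2)·(1/8−1) + (-3/8)·(1−12)) = ½·(475/8 + 7/4 + 33/8) = 261/8, so the W-coordinate is 3/8.

(1/2, 1/8, 3/8)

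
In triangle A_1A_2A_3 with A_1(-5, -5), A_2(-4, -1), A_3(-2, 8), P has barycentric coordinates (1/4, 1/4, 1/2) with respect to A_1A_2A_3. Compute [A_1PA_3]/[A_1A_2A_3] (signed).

1/4

The signed ratio [A_1PA_3]/[A_1A_2A_3] equals the barycentric coordinate of P at vertex A_2, which is 1/4.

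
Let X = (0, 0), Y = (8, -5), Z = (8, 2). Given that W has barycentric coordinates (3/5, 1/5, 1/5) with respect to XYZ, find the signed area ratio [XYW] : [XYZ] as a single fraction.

The signed ratio [XYW]/[XYZ] equals the barycentric coordinate of W at vertex Z, which is 1/5.

1/5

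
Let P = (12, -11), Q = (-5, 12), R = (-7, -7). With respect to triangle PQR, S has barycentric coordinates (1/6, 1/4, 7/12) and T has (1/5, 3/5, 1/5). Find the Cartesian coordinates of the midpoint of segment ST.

Barycentric coordinates of the midpoint are the average: (11/60, 17/40, 47/120).
Converting: (11/60)·P + (17/40)·Q + (47/120)·R = (-8/3, 41/120).

(-8/3, 41/120)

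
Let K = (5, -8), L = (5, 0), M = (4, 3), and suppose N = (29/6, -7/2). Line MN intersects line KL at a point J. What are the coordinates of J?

(5, -24/5)

Barycentric coordinates of N with respect to KLM: (1/2, 1/3, 1/6).
On side KL the M-coordinate is zero; dropping N's M-weight 1/6 and renormalizing the remaining 1/2 : 1/3 gives weights 3/5, 2/5 on K, L.
J = (3/5)·(5, -8) + (2/5)·(5, 0) = (5, -24/5).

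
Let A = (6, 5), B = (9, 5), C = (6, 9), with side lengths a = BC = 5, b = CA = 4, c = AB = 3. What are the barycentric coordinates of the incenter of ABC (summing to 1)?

The incenter has barycentric coordinates proportional to the opposite side lengths: (5 : 4 : 3).
Normalizing by 5+4+3 = 12 gives (5/12, 1/3, 1/4).

(5/12, 1/3, 1/4)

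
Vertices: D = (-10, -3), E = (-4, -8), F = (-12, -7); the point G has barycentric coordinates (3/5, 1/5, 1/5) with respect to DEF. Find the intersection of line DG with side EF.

(-8, -15/2)

Line DG meets EF where the D-coordinate vanishes; zeroing G's D-weight and renormalizing leaves E, F-weights 1/5 : 1/5 → (1/2, 1/2).
So H = (1/2)·E + (1/2)·F = (-8, -15/2).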